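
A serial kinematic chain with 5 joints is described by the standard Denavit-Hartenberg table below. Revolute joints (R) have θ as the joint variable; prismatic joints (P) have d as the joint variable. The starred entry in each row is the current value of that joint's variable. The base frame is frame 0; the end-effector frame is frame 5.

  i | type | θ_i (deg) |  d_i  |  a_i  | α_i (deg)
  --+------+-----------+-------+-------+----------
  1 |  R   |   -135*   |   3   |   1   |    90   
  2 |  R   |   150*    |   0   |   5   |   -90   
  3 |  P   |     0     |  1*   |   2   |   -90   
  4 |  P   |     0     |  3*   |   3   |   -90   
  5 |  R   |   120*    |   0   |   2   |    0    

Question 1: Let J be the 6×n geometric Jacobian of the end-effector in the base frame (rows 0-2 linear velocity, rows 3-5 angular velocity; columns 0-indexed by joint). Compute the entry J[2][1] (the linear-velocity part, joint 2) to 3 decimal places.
-8.294

axis z_1 = (-0.7071,0.7071,0.0000); lever o_n−o_1 = (6.7615,4.9683,3.6340)
cross product → J_v[:, 1] = (2.5696,2.5696,-8.2942)
J_ω[:, 1] = z_1
entry J[2][1] = -8.2942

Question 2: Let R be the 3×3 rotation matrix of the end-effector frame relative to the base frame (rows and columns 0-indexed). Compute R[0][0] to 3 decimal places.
End-effector x-axis (col 0 of R) = (-0.9186,0.3062,-0.2500)
R[0][0] = -0.9186

-0.919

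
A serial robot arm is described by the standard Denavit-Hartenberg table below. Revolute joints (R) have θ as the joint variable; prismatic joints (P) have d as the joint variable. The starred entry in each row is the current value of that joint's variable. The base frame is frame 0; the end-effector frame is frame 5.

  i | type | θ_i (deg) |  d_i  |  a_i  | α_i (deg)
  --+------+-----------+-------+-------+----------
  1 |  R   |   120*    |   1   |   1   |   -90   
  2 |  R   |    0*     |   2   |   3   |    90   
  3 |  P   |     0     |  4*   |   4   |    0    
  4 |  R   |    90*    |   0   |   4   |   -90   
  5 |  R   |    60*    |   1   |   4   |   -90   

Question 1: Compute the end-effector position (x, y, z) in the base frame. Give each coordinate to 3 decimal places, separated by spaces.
-10.428 2.062 1.536

after link 1: o_1 = (-0.5000, 0.8660, 1.0000)
after link 2: o_2 = (-3.7321, 2.4641, 1.0000)
after link 3: o_3 = (-5.7321, 5.9282, 5.0000)
after link 4: o_4 = (-9.1962, 3.9282, 5.0000)
after link 5: o_5 = (-10.4282, 2.0622, 1.5359)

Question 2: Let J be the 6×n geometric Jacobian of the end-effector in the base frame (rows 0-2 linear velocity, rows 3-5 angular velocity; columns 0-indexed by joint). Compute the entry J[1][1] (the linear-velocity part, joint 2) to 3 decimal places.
axis z_1 = (-0.8660,-0.5000,0.0000); lever o_n−o_1 = (-9.9282,1.1962,0.5359)
cross product → J_v[:, 1] = (-0.2679,0.4641,-6.0000)
J_ω[:, 1] = z_1
entry J[1][1] = 0.4641

0.464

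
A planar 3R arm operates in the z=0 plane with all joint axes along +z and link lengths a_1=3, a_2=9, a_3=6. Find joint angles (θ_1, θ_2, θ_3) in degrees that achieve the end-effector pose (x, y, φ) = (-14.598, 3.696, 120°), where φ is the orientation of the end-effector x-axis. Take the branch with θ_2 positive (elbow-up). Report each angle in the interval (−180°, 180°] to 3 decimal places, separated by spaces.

wrist centre = target − a_3·(cos φ, sin φ) = (-11.5980, -1.5002)
cos θ_2 = (136.7641−3²−9²)/(2·3·9) = 0.8660; θ_2 = 30.0028° (elbow-up)
β = atan2(-1.5002,-11.5980) = -172.6300°; ψ = atan2(4.5004,10.7940) = 22.6329°
θ_1 = β − ψ = -195.2628°
θ_3 = φ − θ_1 − θ_2 = -74.7400° (wrapped to (-180°,180°])

164.737 30.003 -74.740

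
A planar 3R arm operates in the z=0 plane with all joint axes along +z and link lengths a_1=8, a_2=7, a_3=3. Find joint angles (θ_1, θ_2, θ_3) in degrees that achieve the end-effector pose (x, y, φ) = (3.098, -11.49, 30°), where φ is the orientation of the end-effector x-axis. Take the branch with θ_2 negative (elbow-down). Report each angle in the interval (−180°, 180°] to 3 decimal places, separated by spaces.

-59.998 -60.006 150.003

wrist centre = target − a_3·(cos φ, sin φ) = (0.4999, -12.9900)
cos θ_2 = (168.9900−8²−7²)/(2·8·7) = 0.4999; θ_2 = -60.0059° (elbow-down)
β = atan2(-12.9900,0.4999) = -87.7960°; ψ = atan2(-6.0625,11.4994) = -27.7985°
θ_1 = β − ψ = -59.9976°
θ_3 = φ − θ_1 − θ_2 = 150.0035° (wrapped to (-180°,180°])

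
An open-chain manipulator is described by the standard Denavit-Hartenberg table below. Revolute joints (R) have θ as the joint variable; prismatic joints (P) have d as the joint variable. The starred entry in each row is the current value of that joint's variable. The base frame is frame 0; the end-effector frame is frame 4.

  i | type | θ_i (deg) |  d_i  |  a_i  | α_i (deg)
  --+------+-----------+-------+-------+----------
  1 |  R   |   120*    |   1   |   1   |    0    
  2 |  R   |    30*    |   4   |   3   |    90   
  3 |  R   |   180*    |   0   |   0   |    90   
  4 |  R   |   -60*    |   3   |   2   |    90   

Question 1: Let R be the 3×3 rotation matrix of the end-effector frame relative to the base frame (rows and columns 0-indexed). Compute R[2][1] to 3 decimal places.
End-effector y-axis (col 1 of R) = (-0.0000,0.0000,1.0000)
R[2][1] = 1.0000

1.000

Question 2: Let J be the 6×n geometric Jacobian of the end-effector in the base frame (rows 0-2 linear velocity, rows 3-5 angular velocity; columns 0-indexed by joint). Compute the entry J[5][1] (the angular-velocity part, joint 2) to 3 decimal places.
axis z_1 = (0.0000,0.0000,1.0000); lever o_n−o_1 = (-2.5981,-0.5000,7.0000)
cross product → J_v[:, 1] = (0.5000,-2.5981,0.0000)
J_ω[:, 1] = z_1
entry J[5][1] = 1.0000

1.000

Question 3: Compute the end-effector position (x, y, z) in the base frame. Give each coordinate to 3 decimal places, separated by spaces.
-3.098 0.366 8.000

after link 1: o_1 = (-0.5000, 0.8660, 1.0000)
after link 2: o_2 = (-3.0981, 2.3660, 5.0000)
after link 3: o_3 = (-3.0981, 2.3660, 5.0000)
after link 4: o_4 = (-3.0981, 0.3660, 8.0000)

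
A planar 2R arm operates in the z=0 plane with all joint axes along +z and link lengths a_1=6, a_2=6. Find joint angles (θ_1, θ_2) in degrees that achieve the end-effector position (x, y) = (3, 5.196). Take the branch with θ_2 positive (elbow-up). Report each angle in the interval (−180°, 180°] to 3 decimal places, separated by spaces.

cos θ_2 = (35.9984−6²−6²)/(2·6·6) = -0.5000; θ_2 = 120.0015° (elbow-up)
β = atan2(5.1960,3.0000) = 59.9993°; ψ = atan2(5.1961,2.9999) = 60.0007°
θ_1 = β − ψ = -0.0015°

-0.001 120.001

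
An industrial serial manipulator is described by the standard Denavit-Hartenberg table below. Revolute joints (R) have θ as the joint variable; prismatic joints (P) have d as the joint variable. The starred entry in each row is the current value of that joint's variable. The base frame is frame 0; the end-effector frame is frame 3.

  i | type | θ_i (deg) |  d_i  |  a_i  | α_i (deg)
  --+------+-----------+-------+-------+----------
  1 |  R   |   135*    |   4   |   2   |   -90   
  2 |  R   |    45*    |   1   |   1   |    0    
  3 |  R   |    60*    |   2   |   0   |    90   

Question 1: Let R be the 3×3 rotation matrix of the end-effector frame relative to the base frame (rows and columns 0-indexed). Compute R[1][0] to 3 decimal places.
End-effector x-axis (col 0 of R) = (0.1830,-0.1830,-0.9659)
R[1][0] = -0.1830

-0.183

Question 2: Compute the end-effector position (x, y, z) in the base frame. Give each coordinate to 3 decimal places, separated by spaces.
after link 1: o_1 = (-1.4142, 1.4142, 4.0000)
after link 2: o_2 = (-2.6213, 1.2071, 3.2929)
after link 3: o_3 = (-4.0355, -0.2071, 3.2929)

-4.036 -0.207 3.293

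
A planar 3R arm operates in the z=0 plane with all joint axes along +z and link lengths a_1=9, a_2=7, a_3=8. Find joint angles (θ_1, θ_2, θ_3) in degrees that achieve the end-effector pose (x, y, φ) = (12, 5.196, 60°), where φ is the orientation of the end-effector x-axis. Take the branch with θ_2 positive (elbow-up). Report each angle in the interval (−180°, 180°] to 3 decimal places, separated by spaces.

-60.001 120.000 0.001

wrist centre = target − a_3·(cos φ, sin φ) = (8.0000, -1.7322)
cos θ_2 = (67.0005−9²−7²)/(2·9·7) = -0.5000; θ_2 = 119.9997° (elbow-up)
β = atan2(-1.7322,8.0000) = -12.2174°; ψ = atan2(6.0622,5.5000) = 47.7836°
θ_1 = β − ψ = -60.0010°
θ_3 = φ − θ_1 − θ_2 = 0.0012° (wrapped to (-180°,180°])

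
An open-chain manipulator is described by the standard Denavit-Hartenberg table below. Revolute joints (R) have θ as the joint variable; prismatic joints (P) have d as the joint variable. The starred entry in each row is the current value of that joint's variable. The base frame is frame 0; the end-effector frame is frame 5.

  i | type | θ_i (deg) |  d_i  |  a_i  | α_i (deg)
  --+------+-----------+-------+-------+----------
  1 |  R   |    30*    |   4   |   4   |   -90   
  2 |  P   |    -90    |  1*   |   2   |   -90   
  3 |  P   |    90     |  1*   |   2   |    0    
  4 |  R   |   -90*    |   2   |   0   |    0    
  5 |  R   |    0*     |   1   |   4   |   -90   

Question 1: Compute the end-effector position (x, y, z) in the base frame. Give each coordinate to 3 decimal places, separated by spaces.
7.428 3.134 10.000

after link 1: o_1 = (3.4641, 2.0000, 4.0000)
after link 2: o_2 = (2.9641, 2.8660, 6.0000)
after link 3: o_3 = (4.8301, 1.6340, 6.0000)
after link 4: o_4 = (6.5622, 2.6340, 6.0000)
after link 5: o_5 = (7.4282, 3.1340, 10.0000)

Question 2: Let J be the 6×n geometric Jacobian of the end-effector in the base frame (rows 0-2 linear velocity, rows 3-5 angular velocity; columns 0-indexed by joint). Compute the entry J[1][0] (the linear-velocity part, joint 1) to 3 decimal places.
7.428

axis z_0 = ẑ; lever o_n−o_0 = (7.4282,3.1340,10.0000)
cross product → J_v[:, 0] = (-3.1340,7.4282,0.0000)
J_ω[:, 0] = z_0
entry J[1][0] = 7.4282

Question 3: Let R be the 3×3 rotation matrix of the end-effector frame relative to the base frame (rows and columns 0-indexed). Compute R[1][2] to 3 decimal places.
End-effector z-axis (col 2 of R) = (0.5000,-0.8660,-0.0000)
R[1][2] = -0.8660

-0.866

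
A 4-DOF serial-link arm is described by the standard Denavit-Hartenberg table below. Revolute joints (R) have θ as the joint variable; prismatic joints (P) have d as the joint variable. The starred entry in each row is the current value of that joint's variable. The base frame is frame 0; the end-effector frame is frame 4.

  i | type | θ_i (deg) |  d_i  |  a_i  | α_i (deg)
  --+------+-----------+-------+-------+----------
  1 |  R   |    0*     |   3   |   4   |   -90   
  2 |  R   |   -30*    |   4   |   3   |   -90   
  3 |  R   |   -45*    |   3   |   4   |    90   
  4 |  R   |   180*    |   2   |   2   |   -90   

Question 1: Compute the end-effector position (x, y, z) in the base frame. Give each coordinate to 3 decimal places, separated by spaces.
after link 1: o_1 = (4.0000, 0.0000, 3.0000)
after link 2: o_2 = (6.5981, 4.0000, 4.5000)
after link 3: o_3 = (10.5476, 6.8284, 3.3161)
after link 4: o_4 = (8.0981, 6.8284, 1.9019)

8.098 6.828 1.902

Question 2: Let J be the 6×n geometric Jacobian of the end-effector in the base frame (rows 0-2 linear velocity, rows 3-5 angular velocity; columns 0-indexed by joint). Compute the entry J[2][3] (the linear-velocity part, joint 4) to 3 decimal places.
axis z_3 = (-0.6124,0.7071,-0.3536); lever o_n−o_3 = (-2.4495,0.0000,-1.4142)
cross product → J_v[:, 3] = (-1.0000,0.0000,1.7321)
J_ω[:, 3] = z_3
entry J[2][3] = 1.7321

1.732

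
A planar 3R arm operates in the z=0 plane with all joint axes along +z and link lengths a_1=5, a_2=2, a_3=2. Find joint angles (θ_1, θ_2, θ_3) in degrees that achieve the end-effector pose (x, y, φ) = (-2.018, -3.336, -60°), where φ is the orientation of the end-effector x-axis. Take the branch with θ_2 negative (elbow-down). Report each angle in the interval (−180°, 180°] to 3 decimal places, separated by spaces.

wrist centre = target − a_3·(cos φ, sin φ) = (-3.0180, -1.6039)
cos θ_2 = (11.6810−5²−2²)/(2·5·2) = -0.8660; θ_2 = -149.9915° (elbow-down)
β = atan2(-1.6039,-3.0180) = -152.0111°; ψ = atan2(-1.0003,3.2681) = -17.0176°
θ_1 = β − ψ = -134.9935°
θ_3 = φ − θ_1 − θ_2 = -135.0150° (wrapped to (-180°,180°])

-134.993 -149.991 -135.015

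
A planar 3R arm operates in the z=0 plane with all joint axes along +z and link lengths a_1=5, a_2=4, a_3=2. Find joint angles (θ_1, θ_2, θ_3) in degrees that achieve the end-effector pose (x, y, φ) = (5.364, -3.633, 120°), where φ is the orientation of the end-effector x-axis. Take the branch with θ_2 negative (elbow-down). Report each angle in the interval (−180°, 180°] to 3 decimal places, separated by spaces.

wrist centre = target − a_3·(cos φ, sin φ) = (6.3640, -5.3651)
cos θ_2 = (69.2843−5²−4²)/(2·5·4) = 0.7071; θ_2 = -45.0000° (elbow-down)
β = atan2(-5.3651,6.3640) = -40.1319°; ψ = atan2(-2.8284,7.8284) = -19.8649°
θ_1 = β − ψ = -20.2670°
θ_3 = φ − θ_1 − θ_2 = -174.7330° (wrapped to (-180°,180°])

-20.267 -45.000 -174.733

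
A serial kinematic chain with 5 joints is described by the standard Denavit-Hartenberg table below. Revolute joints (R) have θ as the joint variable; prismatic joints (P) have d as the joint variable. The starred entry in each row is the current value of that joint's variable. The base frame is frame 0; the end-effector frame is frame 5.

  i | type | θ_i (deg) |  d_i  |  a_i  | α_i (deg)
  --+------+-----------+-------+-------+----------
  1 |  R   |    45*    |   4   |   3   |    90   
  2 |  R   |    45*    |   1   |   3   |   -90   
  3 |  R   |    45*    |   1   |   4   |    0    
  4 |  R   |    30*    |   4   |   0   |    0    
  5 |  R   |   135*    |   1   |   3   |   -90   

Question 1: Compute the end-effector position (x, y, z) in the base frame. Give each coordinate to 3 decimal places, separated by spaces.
after link 1: o_1 = (2.1213, 2.1213, 4.0000)
after link 2: o_2 = (4.3284, 2.9142, 6.1213)
after link 3: o_3 = (3.2426, 5.8284, 8.8284)
after link 4: o_4 = (1.2426, 3.8284, 11.6569)
after link 5: o_5 = (0.5043, 0.9687, 10.5268)

0.504 0.969 10.527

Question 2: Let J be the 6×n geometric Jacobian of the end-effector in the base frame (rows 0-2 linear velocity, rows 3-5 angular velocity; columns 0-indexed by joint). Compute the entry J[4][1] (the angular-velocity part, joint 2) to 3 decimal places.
axis z_1 = (0.7071,-0.7071,0.0000); lever o_n−o_1 = (-1.6171,-1.1526,6.5268)
cross product → J_v[:, 1] = (-4.6152,-4.6152,-1.9584)
J_ω[:, 1] = z_1
entry J[4][1] = -0.7071

-0.707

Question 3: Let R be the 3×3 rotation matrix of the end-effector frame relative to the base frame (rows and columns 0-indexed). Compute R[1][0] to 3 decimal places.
End-effector x-axis (col 0 of R) = (-0.0795,-0.7866,-0.6124)
R[1][0] = -0.7866

-0.787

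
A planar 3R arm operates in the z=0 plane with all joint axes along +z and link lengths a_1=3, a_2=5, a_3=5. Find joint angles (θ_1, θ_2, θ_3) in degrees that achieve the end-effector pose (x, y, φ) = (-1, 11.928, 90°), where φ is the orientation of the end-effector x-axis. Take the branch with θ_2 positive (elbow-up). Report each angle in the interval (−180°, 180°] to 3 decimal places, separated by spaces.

59.996 60.006 -30.002

wrist centre = target − a_3·(cos φ, sin φ) = (-1.0000, 6.9280)
cos θ_2 = (48.9972−3²−5²)/(2·3·5) = 0.4999; θ_2 = 60.0062° (elbow-up)
β = atan2(6.9280,-1.0000) = 98.2134°; ψ = atan2(4.3304,5.4995) = 38.2173°
θ_1 = β − ψ = 59.9961°
θ_3 = φ − θ_1 − θ_2 = -30.0023° (wrapped to (-180°,180°])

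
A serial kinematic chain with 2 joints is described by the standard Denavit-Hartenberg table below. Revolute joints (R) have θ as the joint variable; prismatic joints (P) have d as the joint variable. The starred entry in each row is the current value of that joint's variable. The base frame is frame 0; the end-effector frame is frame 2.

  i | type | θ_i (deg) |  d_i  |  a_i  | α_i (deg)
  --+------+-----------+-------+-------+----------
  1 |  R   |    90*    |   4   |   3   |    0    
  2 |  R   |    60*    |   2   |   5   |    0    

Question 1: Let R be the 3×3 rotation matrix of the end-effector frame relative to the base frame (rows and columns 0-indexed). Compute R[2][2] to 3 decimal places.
1.000

End-effector z-axis (col 2 of R) = (0.0000,0.0000,1.0000)
R[2][2] = 1.0000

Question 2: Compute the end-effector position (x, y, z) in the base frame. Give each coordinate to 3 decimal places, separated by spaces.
-4.330 5.500 6.000

after link 1: o_1 = (0.0000, 3.0000, 4.0000)
after link 2: o_2 = (-4.3301, 5.5000, 6.0000)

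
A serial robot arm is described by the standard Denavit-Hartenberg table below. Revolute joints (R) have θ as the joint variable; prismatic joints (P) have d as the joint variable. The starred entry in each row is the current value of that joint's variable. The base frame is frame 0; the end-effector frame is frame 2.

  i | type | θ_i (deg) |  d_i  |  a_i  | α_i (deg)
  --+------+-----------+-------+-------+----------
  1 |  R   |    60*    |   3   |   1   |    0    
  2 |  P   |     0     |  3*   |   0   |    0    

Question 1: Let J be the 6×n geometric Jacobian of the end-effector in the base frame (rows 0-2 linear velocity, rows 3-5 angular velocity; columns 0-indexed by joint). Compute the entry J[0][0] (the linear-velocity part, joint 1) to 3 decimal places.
axis z_0 = ẑ; lever o_n−o_0 = (0.5000,0.8660,6.0000)
cross product → J_v[:, 0] = (-0.8660,0.5000,0.0000)
J_ω[:, 0] = z_0
entry J[0][0] = -0.8660

-0.866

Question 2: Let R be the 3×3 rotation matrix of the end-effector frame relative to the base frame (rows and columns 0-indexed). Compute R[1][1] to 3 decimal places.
0.500

End-effector y-axis (col 1 of R) = (-0.8660,0.5000,0.0000)
R[1][1] = 0.5000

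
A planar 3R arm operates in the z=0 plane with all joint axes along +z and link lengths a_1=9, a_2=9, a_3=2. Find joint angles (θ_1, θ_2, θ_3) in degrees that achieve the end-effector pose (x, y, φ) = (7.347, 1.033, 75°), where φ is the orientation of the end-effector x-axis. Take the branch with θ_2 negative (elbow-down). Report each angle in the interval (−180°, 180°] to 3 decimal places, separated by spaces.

60.002 -135.000 149.998

wrist centre = target − a_3·(cos φ, sin φ) = (6.8294, -0.8989)
cos θ_2 = (47.4481−9²−9²)/(2·9·9) = -0.7071; θ_2 = -135.0003° (elbow-down)
β = atan2(-0.8989,6.8294) = -7.4979°; ψ = atan2(-6.3639,2.6360) = -67.5001°
θ_1 = β − ψ = 60.0022°
θ_3 = φ − θ_1 − θ_2 = 149.9981° (wrapped to (-180°,180°])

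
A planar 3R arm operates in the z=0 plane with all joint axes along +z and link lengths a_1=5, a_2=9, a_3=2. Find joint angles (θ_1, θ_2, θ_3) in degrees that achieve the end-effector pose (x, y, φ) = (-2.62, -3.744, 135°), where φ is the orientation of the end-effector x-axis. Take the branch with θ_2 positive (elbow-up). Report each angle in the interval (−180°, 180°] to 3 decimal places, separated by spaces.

135.011 149.996 -150.007

wrist centre = target − a_3·(cos φ, sin φ) = (-1.2058, -5.1582)
cos θ_2 = (28.0611−5²−9²)/(2·5·9) = -0.8660; θ_2 = 149.9957° (elbow-up)
β = atan2(-5.1582,-1.2058) = -103.1572°; ψ = atan2(4.5006,-2.7939) = 121.8314°
θ_1 = β − ψ = -224.9886°
θ_3 = φ − θ_1 − θ_2 = -150.0071° (wrapped to (-180°,180°])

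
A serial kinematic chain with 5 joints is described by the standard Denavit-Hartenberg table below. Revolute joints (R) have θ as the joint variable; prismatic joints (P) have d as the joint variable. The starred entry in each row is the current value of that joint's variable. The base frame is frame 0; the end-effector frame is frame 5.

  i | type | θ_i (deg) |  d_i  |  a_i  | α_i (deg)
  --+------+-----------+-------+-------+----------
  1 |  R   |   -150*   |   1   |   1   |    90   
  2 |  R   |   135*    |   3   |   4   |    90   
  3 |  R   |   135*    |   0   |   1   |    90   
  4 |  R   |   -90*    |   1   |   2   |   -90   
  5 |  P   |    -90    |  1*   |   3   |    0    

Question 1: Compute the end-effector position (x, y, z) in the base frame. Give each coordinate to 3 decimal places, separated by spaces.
after link 1: o_1 = (-0.8660, -0.5000, 1.0000)
after link 2: o_2 = (0.0835, 3.5123, 3.8284)
after link 3: o_3 = (-0.7031, 3.8747, 3.3284)
after link 4: o_4 = (0.6011, 5.4441, 2.4142)
after link 5: o_5 = (0.0529, 8.3936, 3.4142)

0.053 8.394 3.414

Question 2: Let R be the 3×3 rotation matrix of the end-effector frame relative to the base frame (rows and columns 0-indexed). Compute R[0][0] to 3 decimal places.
0.079

End-effector x-axis (col 0 of R) = (0.0795,0.8624,0.5000)
R[0][0] = 0.0795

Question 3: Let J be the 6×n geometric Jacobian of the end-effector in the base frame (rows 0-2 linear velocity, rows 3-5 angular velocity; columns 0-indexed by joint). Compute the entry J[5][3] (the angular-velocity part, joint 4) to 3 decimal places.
axis z_3 = (0.0795,0.8624,0.5000); lever o_n−o_3 = (0.7560,4.5190,0.0858)
cross product → J_v[:, 3] = (-2.1855,0.3712,-0.2929)
J_ω[:, 3] = z_3
entry J[5][3] = 0.5000

0.500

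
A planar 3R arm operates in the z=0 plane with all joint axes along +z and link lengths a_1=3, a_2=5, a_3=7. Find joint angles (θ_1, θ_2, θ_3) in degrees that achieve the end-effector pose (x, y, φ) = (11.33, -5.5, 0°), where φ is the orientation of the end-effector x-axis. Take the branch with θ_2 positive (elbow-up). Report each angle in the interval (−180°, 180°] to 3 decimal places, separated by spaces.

-90.002 60.002 30.000

wrist centre = target − a_3·(cos φ, sin φ) = (4.3300, -5.5000)
cos θ_2 = (48.9989−3²−5²)/(2·3·5) = 0.5000; θ_2 = 60.0024° (elbow-up)
β = atan2(-5.5000,4.3300) = -51.7876°; ψ = atan2(4.3302,5.4998) = 38.2148°
θ_1 = β − ψ = -90.0024°
θ_3 = φ − θ_1 − θ_2 = 30.0000° (wrapped to (-180°,180°])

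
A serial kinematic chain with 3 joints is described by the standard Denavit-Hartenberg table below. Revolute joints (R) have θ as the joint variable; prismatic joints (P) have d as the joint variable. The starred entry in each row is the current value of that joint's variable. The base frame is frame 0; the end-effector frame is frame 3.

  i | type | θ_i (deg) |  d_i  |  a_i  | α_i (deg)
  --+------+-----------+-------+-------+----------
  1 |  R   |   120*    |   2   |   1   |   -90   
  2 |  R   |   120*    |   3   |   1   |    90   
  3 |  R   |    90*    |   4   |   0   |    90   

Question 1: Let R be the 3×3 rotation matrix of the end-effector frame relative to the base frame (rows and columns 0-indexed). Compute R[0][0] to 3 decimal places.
-0.866

End-effector x-axis (col 0 of R) = (-0.8660,-0.5000,0.0000)
R[0][0] = -0.8660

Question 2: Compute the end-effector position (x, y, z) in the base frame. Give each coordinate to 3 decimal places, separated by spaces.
after link 1: o_1 = (-0.5000, 0.8660, 2.0000)
after link 2: o_2 = (-2.8481, -1.0670, 1.1340)
after link 3: o_3 = (-4.5801, 1.9330, -0.8660)

-4.580 1.933 -0.866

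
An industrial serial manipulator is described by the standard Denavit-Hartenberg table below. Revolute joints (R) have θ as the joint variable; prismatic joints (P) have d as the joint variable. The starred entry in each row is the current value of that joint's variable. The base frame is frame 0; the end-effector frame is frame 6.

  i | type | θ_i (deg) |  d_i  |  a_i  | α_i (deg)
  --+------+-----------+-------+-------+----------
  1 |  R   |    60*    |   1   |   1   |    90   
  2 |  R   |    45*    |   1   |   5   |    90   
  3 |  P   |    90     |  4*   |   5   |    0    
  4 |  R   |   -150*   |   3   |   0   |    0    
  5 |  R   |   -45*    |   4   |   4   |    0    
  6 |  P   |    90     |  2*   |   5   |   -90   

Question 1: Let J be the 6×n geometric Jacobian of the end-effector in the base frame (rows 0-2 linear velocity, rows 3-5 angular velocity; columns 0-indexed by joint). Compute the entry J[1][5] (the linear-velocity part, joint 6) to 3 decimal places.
0.612

prismatic axis z_5 = (0.3536,0.6124,-0.7071)
J_v[:, 5] = z_5; J_ω[:, 5] = (0,0,0)
entry J[1][5] = 0.6124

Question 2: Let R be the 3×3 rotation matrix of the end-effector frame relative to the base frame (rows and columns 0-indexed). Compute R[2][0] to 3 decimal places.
End-effector x-axis (col 0 of R) = (0.1174,0.7209,0.6830)
R[2][0] = 0.6830

0.683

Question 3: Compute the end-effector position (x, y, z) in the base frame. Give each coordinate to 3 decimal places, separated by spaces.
after link 1: o_1 = (0.5000, 0.8660, 1.0000)
after link 2: o_2 = (3.1338, 3.4279, 4.5355)
after link 3: o_3 = (8.8781, 3.3774, 1.7071)
after link 4: o_4 = (9.9388, 5.2145, -0.4142)
after link 5: o_5 = (7.6409, 8.9619, -3.9747)
after link 6: o_6 = (8.9348, 13.7912, -1.9738)

8.935 13.791 -1.974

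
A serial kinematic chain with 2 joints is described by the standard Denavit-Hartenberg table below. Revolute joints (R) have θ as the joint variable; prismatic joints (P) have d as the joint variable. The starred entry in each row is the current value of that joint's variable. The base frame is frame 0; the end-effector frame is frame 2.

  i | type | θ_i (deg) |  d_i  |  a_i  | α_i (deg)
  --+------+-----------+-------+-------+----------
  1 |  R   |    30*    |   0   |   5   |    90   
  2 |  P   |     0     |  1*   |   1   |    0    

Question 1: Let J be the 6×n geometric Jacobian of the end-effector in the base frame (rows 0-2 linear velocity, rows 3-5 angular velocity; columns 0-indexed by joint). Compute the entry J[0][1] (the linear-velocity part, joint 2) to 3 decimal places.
0.500

prismatic axis z_1 = (0.5000,-0.8660,0.0000)
J_v[:, 1] = z_1; J_ω[:, 1] = (0,0,0)
entry J[0][1] = 0.5000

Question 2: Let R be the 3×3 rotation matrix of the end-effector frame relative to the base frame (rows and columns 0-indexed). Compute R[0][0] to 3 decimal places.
End-effector x-axis (col 0 of R) = (0.8660,0.5000,0.0000)
R[0][0] = 0.8660

0.866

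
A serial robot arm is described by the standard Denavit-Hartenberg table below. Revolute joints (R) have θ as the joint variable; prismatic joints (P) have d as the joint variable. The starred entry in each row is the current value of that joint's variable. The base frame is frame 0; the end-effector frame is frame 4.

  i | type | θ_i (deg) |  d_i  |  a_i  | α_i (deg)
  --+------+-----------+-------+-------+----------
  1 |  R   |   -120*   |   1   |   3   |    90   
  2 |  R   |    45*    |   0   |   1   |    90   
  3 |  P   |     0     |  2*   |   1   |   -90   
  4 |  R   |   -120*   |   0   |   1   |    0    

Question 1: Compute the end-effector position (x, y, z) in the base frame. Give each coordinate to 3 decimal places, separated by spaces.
-3.044 -5.272 0.034

after link 1: o_1 = (-1.5000, -2.5981, 1.0000)
after link 2: o_2 = (-1.8536, -3.2104, 1.7071)
after link 3: o_3 = (-2.9142, -5.0476, 1.0000)
after link 4: o_4 = (-3.0436, -5.2717, 0.0341)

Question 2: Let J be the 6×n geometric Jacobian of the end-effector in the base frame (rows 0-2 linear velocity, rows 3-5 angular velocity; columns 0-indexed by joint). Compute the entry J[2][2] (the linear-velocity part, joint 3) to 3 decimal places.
-0.707

prismatic axis z_2 = (-0.3536,-0.6124,-0.7071)
J_v[:, 2] = z_2; J_ω[:, 2] = (0,0,0)
entry J[2][2] = -0.7071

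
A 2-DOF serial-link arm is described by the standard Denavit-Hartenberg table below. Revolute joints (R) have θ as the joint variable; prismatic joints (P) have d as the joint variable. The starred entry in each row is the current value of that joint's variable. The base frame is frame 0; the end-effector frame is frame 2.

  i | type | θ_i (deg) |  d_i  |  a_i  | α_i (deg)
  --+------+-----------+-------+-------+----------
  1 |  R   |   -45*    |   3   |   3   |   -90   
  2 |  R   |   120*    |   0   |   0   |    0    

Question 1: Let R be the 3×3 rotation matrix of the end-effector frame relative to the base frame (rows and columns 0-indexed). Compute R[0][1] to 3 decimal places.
-0.612

End-effector y-axis (col 1 of R) = (-0.6124,0.6124,0.5000)
R[0][1] = -0.6124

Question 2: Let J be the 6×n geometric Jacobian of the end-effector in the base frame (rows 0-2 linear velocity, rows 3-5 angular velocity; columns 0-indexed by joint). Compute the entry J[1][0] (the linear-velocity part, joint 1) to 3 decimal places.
2.121

axis z_0 = ẑ; lever o_n−o_0 = (2.1213,-2.1213,3.0000)
cross product → J_v[:, 0] = (2.1213,2.1213,-0.0000)
J_ω[:, 0] = z_0
entry J[1][0] = 2.1213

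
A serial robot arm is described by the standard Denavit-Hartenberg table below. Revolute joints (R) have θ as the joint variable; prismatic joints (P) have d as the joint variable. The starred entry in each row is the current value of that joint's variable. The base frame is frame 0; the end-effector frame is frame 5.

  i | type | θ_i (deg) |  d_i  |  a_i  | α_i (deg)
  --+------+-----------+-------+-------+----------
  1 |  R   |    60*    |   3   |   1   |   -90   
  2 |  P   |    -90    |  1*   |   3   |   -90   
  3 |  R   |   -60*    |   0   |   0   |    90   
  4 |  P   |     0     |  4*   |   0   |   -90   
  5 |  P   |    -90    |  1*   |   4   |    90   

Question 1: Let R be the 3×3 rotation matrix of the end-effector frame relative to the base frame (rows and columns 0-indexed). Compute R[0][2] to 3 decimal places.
End-effector z-axis (col 2 of R) = (0.7500,-0.4330,-0.5000)
R[0][2] = 0.7500

0.750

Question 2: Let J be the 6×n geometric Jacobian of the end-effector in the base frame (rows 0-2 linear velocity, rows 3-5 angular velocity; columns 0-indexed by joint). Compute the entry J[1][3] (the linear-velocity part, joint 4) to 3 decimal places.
0.250

prismatic axis z_3 = (-0.4330,0.2500,-0.8660)
J_v[:, 3] = z_3; J_ω[:, 3] = (0,0,0)
entry J[1][3] = 0.2500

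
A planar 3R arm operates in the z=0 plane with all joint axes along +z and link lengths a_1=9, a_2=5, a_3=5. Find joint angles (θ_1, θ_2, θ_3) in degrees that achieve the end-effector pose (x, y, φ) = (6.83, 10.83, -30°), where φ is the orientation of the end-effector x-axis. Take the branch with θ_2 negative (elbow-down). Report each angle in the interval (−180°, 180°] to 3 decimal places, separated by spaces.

wrist centre = target − a_3·(cos φ, sin φ) = (2.4999, 13.3300)
cos θ_2 = (183.9383−9²−5²)/(2·9·5) = 0.8660; θ_2 = -30.0051° (elbow-down)
β = atan2(13.3300,2.4999) = 79.3783°; ψ = atan2(-2.5004,13.3299) = -10.6239°
θ_1 = β − ψ = 90.0022°
θ_3 = φ − θ_1 − θ_2 = -89.9971° (wrapped to (-180°,180°])

90.002 -30.005 -89.997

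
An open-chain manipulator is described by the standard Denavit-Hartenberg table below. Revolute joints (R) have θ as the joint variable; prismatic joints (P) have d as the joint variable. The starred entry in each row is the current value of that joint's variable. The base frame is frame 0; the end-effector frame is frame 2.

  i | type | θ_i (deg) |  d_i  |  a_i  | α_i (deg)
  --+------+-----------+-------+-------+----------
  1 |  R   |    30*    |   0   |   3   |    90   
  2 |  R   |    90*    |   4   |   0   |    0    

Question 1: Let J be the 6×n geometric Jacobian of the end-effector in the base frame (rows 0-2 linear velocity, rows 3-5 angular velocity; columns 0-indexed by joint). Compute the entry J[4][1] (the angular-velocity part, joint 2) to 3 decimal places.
axis z_1 = (0.5000,-0.8660,0.0000); lever o_n−o_1 = (2.0000,-3.4641,0.0000)
cross product → J_v[:, 1] = (0.0000,0.0000,0.0000)
J_ω[:, 1] = z_1
entry J[4][1] = -0.8660

-0.866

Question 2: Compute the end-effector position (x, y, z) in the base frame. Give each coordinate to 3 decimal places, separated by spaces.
4.598 -1.964 0.000

after link 1: o_1 = (2.5981, 1.5000, 0.0000)
after link 2: o_2 = (4.5981, -1.9641, 0.0000)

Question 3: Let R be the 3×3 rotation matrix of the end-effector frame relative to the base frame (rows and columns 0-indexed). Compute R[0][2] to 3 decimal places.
End-effector z-axis (col 2 of R) = (0.5000,-0.8660,0.0000)
R[0][2] = 0.5000

0.500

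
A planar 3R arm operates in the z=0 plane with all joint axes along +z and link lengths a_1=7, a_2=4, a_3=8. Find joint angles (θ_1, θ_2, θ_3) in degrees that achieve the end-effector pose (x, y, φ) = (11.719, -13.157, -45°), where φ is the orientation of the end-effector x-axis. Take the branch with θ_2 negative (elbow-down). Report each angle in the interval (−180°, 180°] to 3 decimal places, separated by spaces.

wrist centre = target − a_3·(cos φ, sin φ) = (6.0621, -7.5001)
cos θ_2 = (93.0018−7²−4²)/(2·7·4) = 0.5000; θ_2 = -59.9979° (elbow-down)
β = atan2(-7.5001,6.0621) = -51.0524°; ψ = atan2(-3.4640,9.0001) = -21.0510°
θ_1 = β − ψ = -30.0014°
θ_3 = φ − θ_1 − θ_2 = 44.9993° (wrapped to (-180°,180°])

-30.001 -59.998 44.999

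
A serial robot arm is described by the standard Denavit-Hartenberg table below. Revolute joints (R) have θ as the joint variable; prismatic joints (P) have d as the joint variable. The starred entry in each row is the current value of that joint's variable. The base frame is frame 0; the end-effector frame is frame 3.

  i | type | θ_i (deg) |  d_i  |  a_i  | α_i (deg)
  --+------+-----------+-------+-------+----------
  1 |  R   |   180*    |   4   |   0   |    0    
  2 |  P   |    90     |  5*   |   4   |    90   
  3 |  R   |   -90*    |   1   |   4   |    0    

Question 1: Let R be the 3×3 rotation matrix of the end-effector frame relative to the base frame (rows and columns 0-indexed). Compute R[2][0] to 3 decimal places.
End-effector x-axis (col 0 of R) = (-0.0000,-0.0000,-1.0000)
R[2][0] = -1.0000

-1.000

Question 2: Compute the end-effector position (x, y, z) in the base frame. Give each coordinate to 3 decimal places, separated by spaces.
after link 1: o_1 = (0.0000, 0.0000, 4.0000)
after link 2: o_2 = (-0.0000, -4.0000, 9.0000)
after link 3: o_3 = (-1.0000, -4.0000, 5.0000)

-1.000 -4.000 5.000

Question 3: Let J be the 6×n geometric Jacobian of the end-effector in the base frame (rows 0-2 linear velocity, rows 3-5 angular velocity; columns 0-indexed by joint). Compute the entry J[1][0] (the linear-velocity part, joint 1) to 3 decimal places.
-1.000

axis z_0 = ẑ; lever o_n−o_0 = (-1.0000,-4.0000,5.0000)
cross product → J_v[:, 0] = (4.0000,-1.0000,0.0000)
J_ω[:, 0] = z_0
entry J[1][0] = -1.0000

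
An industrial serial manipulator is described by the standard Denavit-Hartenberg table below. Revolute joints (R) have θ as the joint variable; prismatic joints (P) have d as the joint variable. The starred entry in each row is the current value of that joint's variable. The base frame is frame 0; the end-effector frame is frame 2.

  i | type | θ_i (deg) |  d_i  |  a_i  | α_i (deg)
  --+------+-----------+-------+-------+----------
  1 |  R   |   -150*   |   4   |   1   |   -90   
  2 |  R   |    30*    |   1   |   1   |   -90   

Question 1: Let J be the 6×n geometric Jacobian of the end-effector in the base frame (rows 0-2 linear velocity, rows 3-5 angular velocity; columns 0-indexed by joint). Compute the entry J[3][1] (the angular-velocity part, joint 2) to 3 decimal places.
0.500

axis z_1 = (0.5000,-0.8660,0.0000); lever o_n−o_1 = (-0.2500,-1.2990,-0.5000)
cross product → J_v[:, 1] = (0.4330,0.2500,-0.8660)
J_ω[:, 1] = z_1
entry J[3][1] = 0.5000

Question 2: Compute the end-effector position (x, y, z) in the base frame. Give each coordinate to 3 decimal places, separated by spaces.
-1.116 -1.799 3.500

after link 1: o_1 = (-0.8660, -0.5000, 4.0000)
after link 2: o_2 = (-1.1160, -1.7990, 3.5000)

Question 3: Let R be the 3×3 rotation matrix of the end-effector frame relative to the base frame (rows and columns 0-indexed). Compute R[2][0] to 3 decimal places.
-0.500

End-effector x-axis (col 0 of R) = (-0.7500,-0.4330,-0.5000)
R[2][0] = -0.5000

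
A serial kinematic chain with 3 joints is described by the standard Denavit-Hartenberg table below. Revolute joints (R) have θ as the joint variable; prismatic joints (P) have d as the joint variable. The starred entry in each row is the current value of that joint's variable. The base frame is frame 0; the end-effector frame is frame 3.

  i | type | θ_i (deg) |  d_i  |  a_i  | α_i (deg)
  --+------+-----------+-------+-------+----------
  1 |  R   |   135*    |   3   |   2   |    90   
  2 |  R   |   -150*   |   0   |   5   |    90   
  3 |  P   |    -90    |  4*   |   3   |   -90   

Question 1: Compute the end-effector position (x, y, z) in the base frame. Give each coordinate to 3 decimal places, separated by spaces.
after link 1: o_1 = (-1.4142, 1.4142, 3.0000)
after link 2: o_2 = (1.6476, -1.6476, 0.5000)
after link 3: o_3 = (0.9405, -5.1832, 3.9641)

0.941 -5.183 3.964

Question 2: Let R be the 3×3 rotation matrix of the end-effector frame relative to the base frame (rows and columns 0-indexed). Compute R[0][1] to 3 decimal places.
-0.354

End-effector y-axis (col 1 of R) = (-0.3536,0.3536,-0.8660)
R[0][1] = -0.3536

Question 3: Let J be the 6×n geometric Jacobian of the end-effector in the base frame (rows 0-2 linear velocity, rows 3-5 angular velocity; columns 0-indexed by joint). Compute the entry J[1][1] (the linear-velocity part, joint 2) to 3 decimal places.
axis z_1 = (0.7071,0.7071,0.0000); lever o_n−o_1 = (2.3548,-6.5974,0.9641)
cross product → J_v[:, 1] = (0.6817,-0.6817,-6.3301)
J_ω[:, 1] = z_1
entry J[1][1] = -0.6817

-0.682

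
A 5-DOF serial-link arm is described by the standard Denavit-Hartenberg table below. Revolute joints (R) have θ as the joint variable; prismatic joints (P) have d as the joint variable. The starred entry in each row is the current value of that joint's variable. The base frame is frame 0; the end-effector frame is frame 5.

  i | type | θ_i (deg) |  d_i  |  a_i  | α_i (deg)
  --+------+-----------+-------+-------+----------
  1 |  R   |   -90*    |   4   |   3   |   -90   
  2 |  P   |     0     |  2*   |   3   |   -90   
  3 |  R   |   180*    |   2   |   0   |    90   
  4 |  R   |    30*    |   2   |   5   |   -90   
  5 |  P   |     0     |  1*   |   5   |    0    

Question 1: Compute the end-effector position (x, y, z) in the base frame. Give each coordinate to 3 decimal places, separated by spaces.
after link 1: o_1 = (0.0000, -3.0000, 4.0000)
after link 2: o_2 = (2.0000, -6.0000, 4.0000)
after link 3: o_3 = (2.0000, -6.0000, 2.0000)
after link 4: o_4 = (0.0000, -1.6699, -0.5000)
after link 5: o_5 = (0.0000, 2.1603, -3.8660)

0.000 2.160 -3.866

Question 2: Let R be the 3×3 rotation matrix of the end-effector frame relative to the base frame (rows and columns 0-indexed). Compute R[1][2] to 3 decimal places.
End-effector z-axis (col 2 of R) = (0.0000,-0.5000,-0.8660)
R[1][2] = -0.5000

-0.500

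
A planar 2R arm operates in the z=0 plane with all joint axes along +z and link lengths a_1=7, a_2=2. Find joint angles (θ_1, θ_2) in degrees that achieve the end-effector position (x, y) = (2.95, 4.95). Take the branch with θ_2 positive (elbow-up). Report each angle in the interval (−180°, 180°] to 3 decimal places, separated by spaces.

44.997 134.988

cos θ_2 = (33.2050−7²−2²)/(2·7·2) = -0.7070; θ_2 = 134.9885° (elbow-up)
β = atan2(4.9500,2.9500) = 59.2068°; ψ = atan2(1.4145,5.5861) = 14.2097°
θ_1 = β − ψ = 44.9971°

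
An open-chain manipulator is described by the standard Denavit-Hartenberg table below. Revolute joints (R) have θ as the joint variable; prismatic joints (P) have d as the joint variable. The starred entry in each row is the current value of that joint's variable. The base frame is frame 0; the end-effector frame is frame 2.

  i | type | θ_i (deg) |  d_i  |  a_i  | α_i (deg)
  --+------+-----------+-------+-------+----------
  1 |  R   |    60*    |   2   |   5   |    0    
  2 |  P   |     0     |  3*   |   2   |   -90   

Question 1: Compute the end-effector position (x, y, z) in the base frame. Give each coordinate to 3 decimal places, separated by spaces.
after link 1: o_1 = (2.5000, 4.3301, 2.0000)
after link 2: o_2 = (3.5000, 6.0622, 5.0000)

3.500 6.062 5.000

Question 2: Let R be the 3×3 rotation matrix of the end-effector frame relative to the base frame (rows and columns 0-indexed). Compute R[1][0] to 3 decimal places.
0.866

End-effector x-axis (col 0 of R) = (0.5000,0.8660,0.0000)
R[1][0] = 0.8660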